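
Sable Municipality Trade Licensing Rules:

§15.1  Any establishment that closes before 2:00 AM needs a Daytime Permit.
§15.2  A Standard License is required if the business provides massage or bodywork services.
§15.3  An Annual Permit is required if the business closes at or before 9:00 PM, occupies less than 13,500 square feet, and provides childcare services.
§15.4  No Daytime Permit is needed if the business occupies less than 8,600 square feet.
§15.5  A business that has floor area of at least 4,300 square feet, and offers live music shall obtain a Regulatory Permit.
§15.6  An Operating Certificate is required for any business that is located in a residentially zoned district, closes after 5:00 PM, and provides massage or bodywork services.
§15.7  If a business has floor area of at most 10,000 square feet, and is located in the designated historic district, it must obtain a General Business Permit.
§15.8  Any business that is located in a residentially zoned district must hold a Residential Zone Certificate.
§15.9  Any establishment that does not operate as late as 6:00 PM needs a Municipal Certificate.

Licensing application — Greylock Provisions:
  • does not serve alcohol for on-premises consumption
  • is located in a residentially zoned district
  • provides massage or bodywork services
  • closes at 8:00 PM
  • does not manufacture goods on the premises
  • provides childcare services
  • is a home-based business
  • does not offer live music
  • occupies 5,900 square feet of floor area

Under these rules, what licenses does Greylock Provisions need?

§15.1 closes 8:00 PM, at/before 2:00 AM → Daytime Permit required.
§15.2 provides massage or bodywork services → Standard License required.
§15.3 closes 8:00 PM, at/before 9:00 PM; floor area 5,900 square feet < 13,500 square feet; provides childcare services → Annual Permit required.
§15.4 floor area 5,900 square feet < 8,600 square feet → exempt from Daytime Permit.
§15.5 floor area 5,900 square feet ≥ 4,300 square feet; does not offer live music → Regulatory Permit not required.
§15.6 is located in a residentially zoned district; closes 8:00 PM, after 5:00 PM; provides massage or bodywork services → Operating Certificate required.
§15.7 floor area 5,900 square feet ≤ 10,000 square feet; is located in a residentially zoned district (not: is located in the designated historic district) → General Business Permit not required.
§15.8 is located in a residentially zoned district → Residential Zone Certificate required.
§15.9 closes 8:00 PM, after 6:00 PM → Municipal Certificate not required.

Annual Permit, Operating Certificate, Residential Zone Certificate, Standard License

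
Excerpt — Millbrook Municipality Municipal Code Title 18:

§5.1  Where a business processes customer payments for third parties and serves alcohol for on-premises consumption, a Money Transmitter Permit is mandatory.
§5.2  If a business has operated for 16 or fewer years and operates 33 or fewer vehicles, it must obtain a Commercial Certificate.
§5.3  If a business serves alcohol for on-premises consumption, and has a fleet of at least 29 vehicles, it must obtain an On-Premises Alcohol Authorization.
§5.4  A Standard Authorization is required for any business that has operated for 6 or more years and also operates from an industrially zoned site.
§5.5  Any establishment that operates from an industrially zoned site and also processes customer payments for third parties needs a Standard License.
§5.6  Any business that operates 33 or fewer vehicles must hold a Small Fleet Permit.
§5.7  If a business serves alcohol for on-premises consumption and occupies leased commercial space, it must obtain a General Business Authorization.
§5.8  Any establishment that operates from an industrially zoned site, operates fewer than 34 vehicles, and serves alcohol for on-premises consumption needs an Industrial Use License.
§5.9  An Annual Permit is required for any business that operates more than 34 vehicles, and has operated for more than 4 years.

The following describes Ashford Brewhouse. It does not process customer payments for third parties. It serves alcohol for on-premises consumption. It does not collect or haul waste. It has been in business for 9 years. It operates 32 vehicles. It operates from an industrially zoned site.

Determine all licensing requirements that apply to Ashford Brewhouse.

Commercial Certificate, Industrial Use License, On-Premises Alcohol Authorization, Small Fleet Permit, Standard Authorization

§5.1 does not process customer payments for third parties; serves alcohol for on-premises consumption → Money Transmitter Permit not required.
§5.2 years in business 9 ≤ 16; vehicles 32 ≤ 33 → Commercial Certificate required.
§5.3 serves alcohol for on-premises consumption; vehicles 32 ≥ 29 → On-Premises Alcohol Authorization required.
§5.4 years in business 9 ≥ 6; operates from an industrially zoned site → Standard Authorization required.
§5.5 operates from an industrially zoned site; does not process customer payments for third parties → Standard License not required.
§5.6 vehicles 32 ≤ 33 → Small Fleet Permit required.
§5.7 serves alcohol for on-premises consumption; operates from an industrially zoned site (not: occupies leased commercial space) → General Business Authorization not required.
§5.8 operates from an industrially zoned site; vehicles 32 < 34; serves alcohol for on-premises consumption → Industrial Use License required.
§5.9 vehicles 32 ≤ 34; years in business 9 > 4 → Annual Permit not required.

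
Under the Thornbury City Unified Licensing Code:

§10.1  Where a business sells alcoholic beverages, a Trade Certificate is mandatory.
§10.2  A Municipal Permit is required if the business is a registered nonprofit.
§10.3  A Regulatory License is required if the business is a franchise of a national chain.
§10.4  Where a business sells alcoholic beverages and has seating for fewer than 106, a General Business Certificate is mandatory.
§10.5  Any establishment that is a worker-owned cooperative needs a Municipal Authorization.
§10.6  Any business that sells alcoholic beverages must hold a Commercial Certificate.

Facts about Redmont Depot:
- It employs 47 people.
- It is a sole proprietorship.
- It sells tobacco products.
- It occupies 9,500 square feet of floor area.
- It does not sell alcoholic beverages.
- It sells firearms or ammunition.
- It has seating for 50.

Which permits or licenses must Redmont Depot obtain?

§10.1 does not sell alcoholic beverages → Trade Certificate not required.
§10.2 is a sole proprietorship (not: is a registered nonprofit) → Municipal Permit not required.
§10.3 is a sole proprietorship (not: is a franchise of a national chain) → Regulatory License not required.
§10.4 does not sell alcoholic beverages; seating 50 < 106 → General Business Certificate not required.
§10.5 is a sole proprietorship (not: is a worker-owned cooperative) → Municipal Authorization not required.
§10.6 does not sell alcoholic beverages → Commercial Certificate not required.

None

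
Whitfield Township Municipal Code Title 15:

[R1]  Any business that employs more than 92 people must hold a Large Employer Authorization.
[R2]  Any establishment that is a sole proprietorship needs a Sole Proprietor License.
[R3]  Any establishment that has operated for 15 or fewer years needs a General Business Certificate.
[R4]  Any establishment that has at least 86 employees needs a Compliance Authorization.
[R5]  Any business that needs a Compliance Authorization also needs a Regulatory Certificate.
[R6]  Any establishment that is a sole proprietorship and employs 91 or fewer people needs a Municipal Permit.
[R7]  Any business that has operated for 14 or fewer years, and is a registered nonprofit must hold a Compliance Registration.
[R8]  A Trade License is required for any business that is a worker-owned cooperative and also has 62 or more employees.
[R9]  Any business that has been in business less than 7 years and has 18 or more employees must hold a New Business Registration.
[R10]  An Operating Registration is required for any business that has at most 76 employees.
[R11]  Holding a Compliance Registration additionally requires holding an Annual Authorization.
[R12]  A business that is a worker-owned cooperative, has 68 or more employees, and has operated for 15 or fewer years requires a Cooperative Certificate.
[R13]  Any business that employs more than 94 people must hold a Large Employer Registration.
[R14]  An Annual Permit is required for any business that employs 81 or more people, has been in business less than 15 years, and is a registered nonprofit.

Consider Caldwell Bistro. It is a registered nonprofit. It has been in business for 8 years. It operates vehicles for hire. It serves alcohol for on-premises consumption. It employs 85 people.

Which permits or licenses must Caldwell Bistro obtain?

Annual Authorization, Annual Permit, Compliance Registration, General Business Certificate

[R1] employees 85 ≤ 92 → Large Employer Authorization not required.
[R2] is a registered nonprofit (not: is a sole proprietorship) → Sole Proprietor License not required.
[R3] years in business 8 ≤ 15 → General Business Certificate required.
[R4] employees 85 < 86 → Compliance Authorization not required.
[R5] Compliance Authorization is not required → no effect.
[R6] is a registered nonprofit (not: is a sole proprietorship); employees 85 ≤ 91 → Municipal Permit not required.
[R7] years in business 8 ≤ 14; is a registered nonprofit → Compliance Registration required.
[R8] is a registered nonprofit (not: is a worker-owned cooperative); employees 85 ≥ 62 → Trade License not required.
[R9] years in business 8 ≥ 7; employees 85 ≥ 18 → New Business Registration not required.
[R10] employees 85 > 76 → Operating Registration not required.
[R11] Compliance Registration is required → Annual Authorization also required.
[R12] is a registered nonprofit (not: is a worker-owned cooperative); employees 85 ≥ 68; years in business 8 ≤ 15 → Cooperative Certificate not required.
[R13] employees 85 ≤ 94 → Large Employer Registration not required.
[R14] employees 85 ≥ 81; years in business 8 < 15; is a registered nonprofit → Annual Permit required.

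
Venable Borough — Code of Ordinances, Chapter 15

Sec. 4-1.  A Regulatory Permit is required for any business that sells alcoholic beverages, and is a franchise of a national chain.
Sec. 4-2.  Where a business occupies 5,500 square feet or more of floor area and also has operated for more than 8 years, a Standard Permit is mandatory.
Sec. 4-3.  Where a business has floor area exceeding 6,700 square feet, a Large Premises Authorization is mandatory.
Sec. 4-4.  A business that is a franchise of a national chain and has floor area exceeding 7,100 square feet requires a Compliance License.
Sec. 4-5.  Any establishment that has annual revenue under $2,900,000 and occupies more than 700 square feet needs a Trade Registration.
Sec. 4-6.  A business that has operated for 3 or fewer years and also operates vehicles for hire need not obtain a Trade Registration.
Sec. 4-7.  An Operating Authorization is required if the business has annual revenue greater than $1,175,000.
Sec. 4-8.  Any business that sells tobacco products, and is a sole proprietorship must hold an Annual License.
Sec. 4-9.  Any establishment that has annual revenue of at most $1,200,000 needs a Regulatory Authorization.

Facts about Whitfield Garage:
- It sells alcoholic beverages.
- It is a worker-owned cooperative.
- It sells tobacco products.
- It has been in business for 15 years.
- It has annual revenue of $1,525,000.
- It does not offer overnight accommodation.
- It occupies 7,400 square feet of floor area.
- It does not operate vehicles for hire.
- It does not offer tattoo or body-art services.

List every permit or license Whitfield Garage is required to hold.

Large Premises Authorization, Operating Authorization, Standard Permit, Trade Registration

Sec. 4-1. sells alcoholic beverages; is a worker-owned cooperative (not: is a franchise of a national chain) → Regulatory Permit not required.
Sec. 4-2. floor area 7,400 square feet ≥ 5,500 square feet; years in business 15 > 8 → Standard Permit required.
Sec. 4-3. floor area 7,400 square feet > 6,700 square feet → Large Premises Authorization required.
Sec. 4-4. is a worker-owned cooperative (not: is a franchise of a national chain); floor area 7,400 square feet > 7,100 square feet → Compliance License not required.
Sec. 4-5. revenue $1,525,000 < $2,900,000; floor area 7,400 square feet > 700 square feet → Trade Registration required.
Sec. 4-6. years in business 15 > 3; does not operate vehicles for hire → Trade Registration exemption does not apply.
Sec. 4-7. revenue $1,525,000 > $1,175,000 → Operating Authorization required.
Sec. 4-8. sells tobacco products; is a worker-owned cooperative (not: is a sole proprietorship) → Annual License not required.
Sec. 4-9. revenue $1,525,000 > $1,200,000 → Regulatory Authorization not required.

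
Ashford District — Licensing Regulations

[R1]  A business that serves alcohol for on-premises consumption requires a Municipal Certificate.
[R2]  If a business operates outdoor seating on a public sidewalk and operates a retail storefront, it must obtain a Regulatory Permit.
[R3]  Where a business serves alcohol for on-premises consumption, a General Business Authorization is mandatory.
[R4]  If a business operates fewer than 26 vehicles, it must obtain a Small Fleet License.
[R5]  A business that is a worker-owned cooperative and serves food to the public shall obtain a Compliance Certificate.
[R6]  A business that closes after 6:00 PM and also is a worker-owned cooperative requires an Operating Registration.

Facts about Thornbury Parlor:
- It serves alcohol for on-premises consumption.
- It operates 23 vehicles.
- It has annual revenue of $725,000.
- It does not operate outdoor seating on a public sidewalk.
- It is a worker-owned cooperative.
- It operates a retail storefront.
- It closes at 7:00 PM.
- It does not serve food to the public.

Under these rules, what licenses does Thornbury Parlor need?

General Business Authorization, Municipal Certificate, Operating Registration, Small Fleet License

[R1] serves alcohol for on-premises consumption → Municipal Certificate required.
[R2] does not operate outdoor seating on a public sidewalk; operates a retail storefront → Regulatory Permit not required.
[R3] serves alcohol for on-premises consumption → General Business Authorization required.
[R4] vehicles 23 < 26 → Small Fleet License required.
[R5] is a worker-owned cooperative; does not serve food to the public → Compliance Certificate not required.
[R6] closes 7:00 PM, after 6:00 PM; is a worker-owned cooperative → Operating Registration required.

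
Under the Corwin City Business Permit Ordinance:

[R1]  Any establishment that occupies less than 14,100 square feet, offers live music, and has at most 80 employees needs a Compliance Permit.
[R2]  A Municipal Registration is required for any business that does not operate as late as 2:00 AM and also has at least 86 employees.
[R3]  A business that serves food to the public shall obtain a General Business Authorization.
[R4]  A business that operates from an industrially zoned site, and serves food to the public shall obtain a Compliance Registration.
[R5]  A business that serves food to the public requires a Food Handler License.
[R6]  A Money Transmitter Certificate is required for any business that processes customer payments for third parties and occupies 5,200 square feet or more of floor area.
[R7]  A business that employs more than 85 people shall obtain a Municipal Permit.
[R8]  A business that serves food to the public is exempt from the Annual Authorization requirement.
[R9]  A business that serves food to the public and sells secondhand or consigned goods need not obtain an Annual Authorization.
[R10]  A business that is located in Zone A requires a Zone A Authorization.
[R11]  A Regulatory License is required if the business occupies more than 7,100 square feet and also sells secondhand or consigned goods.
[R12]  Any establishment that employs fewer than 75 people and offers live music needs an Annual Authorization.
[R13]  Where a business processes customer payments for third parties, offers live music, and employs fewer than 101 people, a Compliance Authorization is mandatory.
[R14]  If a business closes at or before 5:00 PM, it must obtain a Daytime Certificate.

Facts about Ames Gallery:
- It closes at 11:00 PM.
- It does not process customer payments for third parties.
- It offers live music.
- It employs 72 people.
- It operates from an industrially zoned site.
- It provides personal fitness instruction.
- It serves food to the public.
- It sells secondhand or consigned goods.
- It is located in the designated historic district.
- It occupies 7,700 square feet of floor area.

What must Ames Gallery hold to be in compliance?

Compliance Permit, Compliance Registration, Food Handler License, General Business Authorization, Regulatory License

[R1] floor area 7,700 square feet < 14,100 square feet; offers live music; employees 72 ≤ 80 → Compliance Permit required.
[R2] closes 11:00 PM, at/before 2:00 AM; employees 72 < 86 → Municipal Registration not required.
[R3] serves food to the public → General Business Authorization required.
[R4] operates from an industrially zoned site; serves food to the public → Compliance Registration required.
[R5] serves food to the public → Food Handler License required.
[R6] does not process customer payments for third parties; floor area 7,700 square feet ≥ 5,200 square feet → Money Transmitter Certificate not required.
[R7] employees 72 ≤ 85 → Municipal Permit not required.
[R8] serves food to the public → exempt from Annual Authorization.
[R9] serves food to the public; sells secondhand or consigned goods → exempt from Annual Authorization.
[R10] is located in the designated historic district (not: is located in Zone A) → Zone A Authorization not required.
[R11] floor area 7,700 square feet > 7,100 square feet; sells secondhand or consigned goods → Regulatory License required.
[R12] employees 72 < 75; offers live music → Annual Authorization required.
[R13] does not process customer payments for third parties; offers live music; employees 72 < 101 → Compliance Authorization not required.
[R14] closes 11:00 PM, after 5:00 PM → Daytime Certificate not required.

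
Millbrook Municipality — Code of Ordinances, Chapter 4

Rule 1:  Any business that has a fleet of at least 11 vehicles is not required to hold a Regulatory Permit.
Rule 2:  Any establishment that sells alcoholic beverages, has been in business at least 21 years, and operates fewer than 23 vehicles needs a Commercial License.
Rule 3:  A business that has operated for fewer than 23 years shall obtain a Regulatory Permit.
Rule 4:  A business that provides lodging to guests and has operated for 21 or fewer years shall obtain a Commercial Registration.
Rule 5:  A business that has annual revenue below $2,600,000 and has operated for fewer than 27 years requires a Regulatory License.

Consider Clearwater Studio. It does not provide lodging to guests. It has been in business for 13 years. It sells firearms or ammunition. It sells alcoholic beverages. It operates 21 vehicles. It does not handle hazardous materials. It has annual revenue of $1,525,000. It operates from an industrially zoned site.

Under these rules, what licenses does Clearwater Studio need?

Rule 1: vehicles 21 ≥ 11 → exempt from Regulatory Permit.
Rule 2: sells alcoholic beverages; years in business 13 < 21; vehicles 21 < 23 → Commercial License not required.
Rule 3: years in business 13 < 23 → Regulatory Permit required.
Rule 4: does not provide lodging to guests; years in business 13 ≤ 21 → Commercial Registration not required.
Rule 5: revenue $1,525,000 < $2,600,000; years in business 13 < 27 → Regulatory License required.

Regulatory License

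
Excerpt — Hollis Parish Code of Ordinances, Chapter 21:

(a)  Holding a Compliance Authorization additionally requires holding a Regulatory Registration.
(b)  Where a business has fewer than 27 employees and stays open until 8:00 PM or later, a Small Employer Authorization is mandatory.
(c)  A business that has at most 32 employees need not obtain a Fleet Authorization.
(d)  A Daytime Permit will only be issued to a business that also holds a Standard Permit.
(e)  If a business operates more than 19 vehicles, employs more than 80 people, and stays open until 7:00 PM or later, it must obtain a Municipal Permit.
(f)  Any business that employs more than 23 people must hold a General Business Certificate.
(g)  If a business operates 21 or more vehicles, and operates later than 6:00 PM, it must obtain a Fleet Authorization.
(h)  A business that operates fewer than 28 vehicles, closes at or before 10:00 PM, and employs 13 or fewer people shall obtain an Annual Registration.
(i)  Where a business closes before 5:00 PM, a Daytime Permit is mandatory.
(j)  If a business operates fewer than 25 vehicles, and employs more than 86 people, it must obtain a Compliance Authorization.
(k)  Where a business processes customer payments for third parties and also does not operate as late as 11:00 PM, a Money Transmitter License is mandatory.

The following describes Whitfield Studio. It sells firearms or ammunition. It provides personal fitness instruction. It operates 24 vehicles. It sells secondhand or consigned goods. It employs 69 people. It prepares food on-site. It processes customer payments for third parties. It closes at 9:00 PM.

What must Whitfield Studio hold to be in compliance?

Fleet Authorization, General Business Certificate, Money Transmitter License

(a) Compliance Authorization is not required → no effect.
(b) employees 69 ≥ 27; closes 9:00 PM, after 8:00 PM → Small Employer Authorization not required.
(c) employees 69 > 32 → Fleet Authorization exemption does not apply.
(d) Daytime Permit is not required → no effect.
(e) vehicles 24 > 19; employees 69 ≤ 80; closes 9:00 PM, after 7:00 PM → Municipal Permit not required.
(f) employees 69 > 23 → General Business Certificate required.
(g) vehicles 24 ≥ 21; closes 9:00 PM, after 6:00 PM → Fleet Authorization required.
(h) vehicles 24 < 28; closes 9:00 PM, at/before 10:00 PM; employees 69 > 13 → Annual Registration not required.
(i) closes 9:00 PM, after 5:00 PM → Daytime Permit not required.
(j) vehicles 24 < 25; employees 69 ≤ 86 → Compliance Authorization not required.
(k) processes customer payments for third parties; closes 9:00 PM, at/before 11:00 PM → Money Transmitter License required.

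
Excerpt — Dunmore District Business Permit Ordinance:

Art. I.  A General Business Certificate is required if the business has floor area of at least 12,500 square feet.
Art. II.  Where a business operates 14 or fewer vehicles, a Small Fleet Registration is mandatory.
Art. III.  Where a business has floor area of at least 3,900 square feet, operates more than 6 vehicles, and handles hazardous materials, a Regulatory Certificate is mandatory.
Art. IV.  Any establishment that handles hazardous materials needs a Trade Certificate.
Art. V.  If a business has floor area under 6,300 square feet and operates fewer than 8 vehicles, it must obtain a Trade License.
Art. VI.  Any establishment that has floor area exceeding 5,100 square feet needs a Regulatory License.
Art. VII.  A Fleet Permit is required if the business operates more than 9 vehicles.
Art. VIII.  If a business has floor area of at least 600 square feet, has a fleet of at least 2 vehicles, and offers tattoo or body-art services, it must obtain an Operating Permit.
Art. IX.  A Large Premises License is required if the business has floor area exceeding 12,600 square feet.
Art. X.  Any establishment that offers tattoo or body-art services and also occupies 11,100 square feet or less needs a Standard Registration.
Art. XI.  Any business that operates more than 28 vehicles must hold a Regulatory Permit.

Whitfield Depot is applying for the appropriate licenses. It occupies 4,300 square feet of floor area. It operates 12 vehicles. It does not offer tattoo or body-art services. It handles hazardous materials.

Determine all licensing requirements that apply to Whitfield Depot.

Art. I. floor area 4,300 square feet < 12,500 square feet → General Business Certificate not required.
Art. II. vehicles 12 ≤ 14 → Small Fleet Registration required.
Art. III. floor area 4,300 square feet ≥ 3,900 square feet; vehicles 12 > 6; handles hazardous materials → Regulatory Certificate required.
Art. IV. handles hazardous materials → Trade Certificate required.
Art. V. floor area 4,300 square feet < 6,300 square feet; vehicles 12 ≥ 8 → Trade License not required.
Art. VI. floor area 4,300 square feet ≤ 5,100 square feet → Regulatory License not required.
Art. VII. vehicles 12 > 9 → Fleet Permit required.
Art. VIII. floor area 4,300 square feet ≥ 600 square feet; vehicles 12 ≥ 2; does not offer tattoo or body-art services → Operating Permit not required.
Art. IX. floor area 4,300 square feet ≤ 12,600 square feet → Large Premises License not required.
Art. X. does not offer tattoo or body-art services; floor area 4,300 square feet ≤ 11,100 square feet → Standard Registration not required.
Art. XI. vehicles 12 ≤ 28 → Regulatory Permit not required.

Fleet Permit, Regulatory Certificate, Small Fleet Registration, Trade Certificate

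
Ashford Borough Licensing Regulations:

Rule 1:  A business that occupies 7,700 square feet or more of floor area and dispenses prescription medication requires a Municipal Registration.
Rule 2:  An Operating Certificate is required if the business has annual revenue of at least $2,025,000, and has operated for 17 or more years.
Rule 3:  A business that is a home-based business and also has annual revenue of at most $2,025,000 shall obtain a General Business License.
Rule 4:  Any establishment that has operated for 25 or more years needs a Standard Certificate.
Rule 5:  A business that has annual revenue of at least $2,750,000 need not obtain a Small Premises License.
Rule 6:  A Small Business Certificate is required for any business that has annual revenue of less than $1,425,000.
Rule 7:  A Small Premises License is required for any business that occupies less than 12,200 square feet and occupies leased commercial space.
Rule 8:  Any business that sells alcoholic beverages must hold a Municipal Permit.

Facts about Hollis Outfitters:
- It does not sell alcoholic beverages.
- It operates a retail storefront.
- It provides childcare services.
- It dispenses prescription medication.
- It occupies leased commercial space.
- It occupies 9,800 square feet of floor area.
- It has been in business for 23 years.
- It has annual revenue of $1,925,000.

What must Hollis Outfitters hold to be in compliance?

Rule 1: floor area 9,800 square feet ≥ 7,700 square feet; dispenses prescription medication → Municipal Registration required.
Rule 2: revenue $1,925,000 < $2,025,000; years in business 23 ≥ 17 → Operating Certificate not required.
Rule 3: occupies leased commercial space (not: is a home-based business); revenue $1,925,000 ≤ $2,025,000 → General Business License not required.
Rule 4: years in business 23 < 25 → Standard Certificate not required.
Rule 5: revenue $1,925,000 < $2,750,000 → Small Premises License exemption does not apply.
Rule 6: revenue $1,925,000 ≥ $1,425,000 → Small Business Certificate not required.
Rule 7: floor area 9,800 square feet < 12,200 square feet; occupies leased commercial space → Small Premises License required.
Rule 8: does not sell alcoholic beverages → Municipal Permit not required.

Municipal Registration, Small Premises License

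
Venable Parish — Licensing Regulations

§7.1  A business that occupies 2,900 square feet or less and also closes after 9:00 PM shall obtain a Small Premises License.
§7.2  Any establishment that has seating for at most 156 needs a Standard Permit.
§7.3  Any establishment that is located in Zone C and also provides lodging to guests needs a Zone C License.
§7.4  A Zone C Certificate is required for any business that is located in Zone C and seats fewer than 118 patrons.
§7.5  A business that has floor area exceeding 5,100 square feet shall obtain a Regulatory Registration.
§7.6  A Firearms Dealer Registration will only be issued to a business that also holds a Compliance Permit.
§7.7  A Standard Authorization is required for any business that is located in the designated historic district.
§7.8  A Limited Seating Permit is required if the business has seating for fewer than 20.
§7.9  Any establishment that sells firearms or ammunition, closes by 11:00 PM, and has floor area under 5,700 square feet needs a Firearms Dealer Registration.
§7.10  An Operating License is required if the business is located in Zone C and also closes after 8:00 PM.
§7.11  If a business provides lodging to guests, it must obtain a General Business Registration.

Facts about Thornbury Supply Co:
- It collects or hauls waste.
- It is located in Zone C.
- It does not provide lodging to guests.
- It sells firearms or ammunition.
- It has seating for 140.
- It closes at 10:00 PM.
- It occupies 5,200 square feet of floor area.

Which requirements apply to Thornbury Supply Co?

Compliance Permit, Firearms Dealer Registration, Operating License, Regulatory Registration, Standard Permit

§7.1 floor area 5,200 square feet > 2,900 square feet; closes 10:00 PM, after 9:00 PM → Small Premises License not required.
§7.2 seating 140 ≤ 156 → Standard Permit required.
§7.3 is located in Zone C; does not provide lodging to guests → Zone C License not required.
§7.4 is located in Zone C; seating 140 ≥ 118 → Zone C Certificate not required.
§7.5 floor area 5,200 square feet > 5,100 square feet → Regulatory Registration required.
§7.6 Firearms Dealer Registration is required → Compliance Permit also required.
§7.7 is located in Zone C (not: is located in the designated historic district) → Standard Authorization not required.
§7.8 seating 140 ≥ 20 → Limited Seating Permit not required.
§7.9 sells firearms or ammunition; closes 10:00 PM, at/before 11:00 PM; floor area 5,200 square feet < 5,700 square feet → Firearms Dealer Registration required.
§7.10 is located in Zone C; closes 10:00 PM, after 8:00 PM → Operating License required.
§7.11 does not provide lodging to guests → General Business Registration not required.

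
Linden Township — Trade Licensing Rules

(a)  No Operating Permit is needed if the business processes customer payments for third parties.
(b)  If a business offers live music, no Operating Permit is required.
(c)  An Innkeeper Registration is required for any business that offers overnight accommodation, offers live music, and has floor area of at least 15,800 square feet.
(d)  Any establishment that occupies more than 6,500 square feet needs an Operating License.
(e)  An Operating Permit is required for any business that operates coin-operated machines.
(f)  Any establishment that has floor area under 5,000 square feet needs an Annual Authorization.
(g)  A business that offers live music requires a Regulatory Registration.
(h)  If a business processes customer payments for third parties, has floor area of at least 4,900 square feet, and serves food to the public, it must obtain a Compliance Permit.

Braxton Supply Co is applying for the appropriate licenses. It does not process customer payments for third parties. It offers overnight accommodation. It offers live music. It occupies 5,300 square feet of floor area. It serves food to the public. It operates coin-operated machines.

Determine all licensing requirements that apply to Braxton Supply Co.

(a) does not process customer payments for third parties → Operating Permit exemption does not apply.
(b) offers live music → exempt from Operating Permit.
(c) offers overnight accommodation; offers live music; floor area 5,300 square feet < 15,800 square feet → Innkeeper Registration not required.
(d) floor area 5,300 square feet ≤ 6,500 square feet → Operating License not required.
(e) operates coin-operated machines → Operating Permit required.
(f) floor area 5,300 square feet ≥ 5,000 square feet → Annual Authorization not required.
(g) offers live music → Regulatory Registration required.
(h) does not process customer payments for third parties; floor area 5,300 square feet ≥ 4,900 square feet; serves food to the public → Compliance Permit not required.

Regulatory Registration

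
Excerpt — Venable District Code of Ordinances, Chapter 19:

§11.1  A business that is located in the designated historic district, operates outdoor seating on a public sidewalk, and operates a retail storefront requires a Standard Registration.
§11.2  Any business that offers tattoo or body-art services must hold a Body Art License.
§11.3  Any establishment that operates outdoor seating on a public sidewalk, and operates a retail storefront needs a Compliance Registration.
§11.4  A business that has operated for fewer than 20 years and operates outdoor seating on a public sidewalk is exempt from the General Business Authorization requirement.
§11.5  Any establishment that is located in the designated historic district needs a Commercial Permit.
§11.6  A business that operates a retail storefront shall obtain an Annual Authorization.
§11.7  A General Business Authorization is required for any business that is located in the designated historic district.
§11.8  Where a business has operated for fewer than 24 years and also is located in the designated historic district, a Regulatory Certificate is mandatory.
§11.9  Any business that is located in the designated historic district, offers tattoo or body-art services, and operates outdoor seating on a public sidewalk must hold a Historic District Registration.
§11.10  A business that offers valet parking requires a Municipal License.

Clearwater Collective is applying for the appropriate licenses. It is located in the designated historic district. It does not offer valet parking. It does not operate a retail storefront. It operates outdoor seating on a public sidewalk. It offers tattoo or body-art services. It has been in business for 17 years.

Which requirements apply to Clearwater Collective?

§11.1 is located in the designated historic district; operates outdoor seating on a public sidewalk; does not operate a retail storefront → Standard Registration not required.
§11.2 offers tattoo or body-art services → Body Art License required.
§11.3 operates outdoor seating on a public sidewalk; does not operate a retail storefront → Compliance Registration not required.
§11.4 years in business 17 < 20; operates outdoor seating on a public sidewalk → exempt from General Business Authorization.
§11.5 is located in the designated historic district → Commercial Permit required.
§11.6 does not operate a retail storefront → Annual Authorization not required.
§11.7 is located in the designated historic district → General Business Authorization required.
§11.8 years in business 17 < 24; is located in the designated historic district → Regulatory Certificate required.
§11.9 is located in the designated historic district; offers tattoo or body-art services; operates outdoor seating on a public sidewalk → Historic District Registration required.
§11.10 does not offer valet parking → Municipal License not required.

Body Art License, Commercial Permit, Historic District Registration, Regulatory Certificate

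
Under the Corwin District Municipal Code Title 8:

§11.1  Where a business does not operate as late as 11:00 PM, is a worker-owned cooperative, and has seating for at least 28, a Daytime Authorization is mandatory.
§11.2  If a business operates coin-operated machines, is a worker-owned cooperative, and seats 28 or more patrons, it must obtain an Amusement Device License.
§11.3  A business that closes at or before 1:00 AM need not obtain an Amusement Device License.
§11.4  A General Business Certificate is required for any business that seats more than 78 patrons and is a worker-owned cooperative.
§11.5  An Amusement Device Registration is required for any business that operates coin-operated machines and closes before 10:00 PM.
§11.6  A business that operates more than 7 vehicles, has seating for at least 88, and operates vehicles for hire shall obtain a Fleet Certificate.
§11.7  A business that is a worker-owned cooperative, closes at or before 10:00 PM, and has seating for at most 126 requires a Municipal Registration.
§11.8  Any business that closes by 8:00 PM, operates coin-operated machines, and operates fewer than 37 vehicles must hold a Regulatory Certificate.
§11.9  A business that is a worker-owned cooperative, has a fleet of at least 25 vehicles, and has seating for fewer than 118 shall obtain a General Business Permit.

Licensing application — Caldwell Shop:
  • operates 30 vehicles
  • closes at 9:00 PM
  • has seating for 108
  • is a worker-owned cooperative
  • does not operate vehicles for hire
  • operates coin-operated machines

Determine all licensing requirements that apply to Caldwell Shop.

§11.1 closes 9:00 PM, at/before 11:00 PM; is a worker-owned cooperative; seating 108 ≥ 28 → Daytime Authorization required.
§11.2 operates coin-operated machines; is a worker-owned cooperative; seating 108 ≥ 28 → Amusement Device License required.
§11.3 closes 9:00 PM, at/before 1:00 AM → exempt from Amusement Device License.
§11.4 seating 108 > 78; is a worker-owned cooperative → General Business Certificate required.
§11.5 operates coin-operated machines; closes 9:00 PM, at/before 10:00 PM → Amusement Device Registration required.
§11.6 vehicles 30 > 7; seating 108 ≥ 88; does not operate vehicles for hire → Fleet Certificate not required.
§11.7 is a worker-owned cooperative; closes 9:00 PM, at/before 10:00 PM; seating 108 ≤ 126 → Municipal Registration required.
§11.8 closes 9:00 PM, after 8:00 PM; operates coin-operated machines; vehicles 30 < 37 → Regulatory Certificate not required.
§11.9 is a worker-owned cooperative; vehicles 30 ≥ 25; seating 108 < 118 → General Business Permit required.

Amusement Device Registration, Daytime Authorization, General Business Certificate, General Business Permit, Municipal Registration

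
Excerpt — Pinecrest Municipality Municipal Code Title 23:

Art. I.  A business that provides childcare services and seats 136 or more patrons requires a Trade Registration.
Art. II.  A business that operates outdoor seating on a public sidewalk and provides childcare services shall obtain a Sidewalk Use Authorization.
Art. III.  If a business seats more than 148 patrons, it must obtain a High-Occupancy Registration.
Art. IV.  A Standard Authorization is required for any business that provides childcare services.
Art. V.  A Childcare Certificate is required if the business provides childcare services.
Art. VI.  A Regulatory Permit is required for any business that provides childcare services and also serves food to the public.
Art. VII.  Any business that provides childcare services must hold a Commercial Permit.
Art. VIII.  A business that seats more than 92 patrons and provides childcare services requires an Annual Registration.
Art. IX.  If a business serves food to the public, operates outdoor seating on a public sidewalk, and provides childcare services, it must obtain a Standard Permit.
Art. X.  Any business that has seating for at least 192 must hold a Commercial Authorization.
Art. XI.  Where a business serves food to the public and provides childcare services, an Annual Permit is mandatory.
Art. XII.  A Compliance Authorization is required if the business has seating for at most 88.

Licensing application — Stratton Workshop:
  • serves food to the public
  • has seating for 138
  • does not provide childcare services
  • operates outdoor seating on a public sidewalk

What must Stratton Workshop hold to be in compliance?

None

Art. I. does not provide childcare services; seating 138 ≥ 136 → Trade Registration not required.
Art. II. operates outdoor seating on a public sidewalk; does not provide childcare services → Sidewalk Use Authorization not required.
Art. III. seating 138 ≤ 148 → High-Occupancy Registration not required.
Art. IV. does not provide childcare services → Standard Authorization not required.
Art. V. does not provide childcare services → Childcare Certificate not required.
Art. VI. does not provide childcare services; serves food to the public → Regulatory Permit not required.
Art. VII. does not provide childcare services → Commercial Permit not required.
Art. VIII. seating 138 > 92; does not provide childcare services → Annual Registration not required.
Art. IX. serves food to the public; operates outdoor seating on a public sidewalk; does not provide childcare services → Standard Permit not required.
Art. X. seating 138 < 192 → Commercial Authorization not required.
Art. XI. serves food to the public; does not provide childcare services → Annual Permit not required.
Art. XII. seating 138 > 88 → Compliance Authorization not required.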